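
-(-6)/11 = 6/11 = 0.55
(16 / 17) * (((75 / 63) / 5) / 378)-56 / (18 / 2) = -419792 / 67473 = -6.22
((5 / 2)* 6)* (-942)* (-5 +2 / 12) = 68295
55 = 55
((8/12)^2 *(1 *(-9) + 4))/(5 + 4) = -20/81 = -0.25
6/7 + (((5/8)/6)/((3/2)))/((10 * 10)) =8647/10080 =0.86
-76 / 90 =-38 / 45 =-0.84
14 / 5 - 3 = -1 / 5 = -0.20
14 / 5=2.80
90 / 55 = 1.64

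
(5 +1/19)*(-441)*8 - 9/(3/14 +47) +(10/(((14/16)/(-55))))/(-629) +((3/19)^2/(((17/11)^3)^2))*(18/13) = -345678007298546966276/19393013779859083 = -17824.87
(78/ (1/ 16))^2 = 1557504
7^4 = 2401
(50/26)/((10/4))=10/13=0.77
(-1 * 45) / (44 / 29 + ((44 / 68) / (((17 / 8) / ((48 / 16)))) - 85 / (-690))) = -17.62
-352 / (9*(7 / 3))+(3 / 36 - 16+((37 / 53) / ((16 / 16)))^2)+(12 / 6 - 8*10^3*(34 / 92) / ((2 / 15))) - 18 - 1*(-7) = -22215.10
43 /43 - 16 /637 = 621 /637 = 0.97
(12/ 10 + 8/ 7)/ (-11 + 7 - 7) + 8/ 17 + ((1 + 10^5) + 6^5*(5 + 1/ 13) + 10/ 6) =35603242594/ 255255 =139481.08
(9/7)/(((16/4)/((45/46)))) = 405/1288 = 0.31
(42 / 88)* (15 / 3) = 105 / 44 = 2.39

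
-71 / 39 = -1.82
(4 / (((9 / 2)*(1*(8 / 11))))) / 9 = 11 / 81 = 0.14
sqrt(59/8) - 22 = -22 + sqrt(118)/4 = -19.28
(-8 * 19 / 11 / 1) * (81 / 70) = -6156 / 385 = -15.99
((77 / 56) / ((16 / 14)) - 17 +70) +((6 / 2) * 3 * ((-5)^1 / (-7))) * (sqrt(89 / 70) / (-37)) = 3469 / 64 - 9 * sqrt(6230) / 3626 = 54.01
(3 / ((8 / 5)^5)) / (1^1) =9375 / 32768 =0.29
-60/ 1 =-60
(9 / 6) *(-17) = -51 / 2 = -25.50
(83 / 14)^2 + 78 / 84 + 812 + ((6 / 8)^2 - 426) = 331349 / 784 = 422.64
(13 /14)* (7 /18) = 13 /36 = 0.36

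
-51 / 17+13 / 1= 10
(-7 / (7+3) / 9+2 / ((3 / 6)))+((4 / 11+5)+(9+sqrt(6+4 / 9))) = sqrt(58) / 3+18103 / 990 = 20.82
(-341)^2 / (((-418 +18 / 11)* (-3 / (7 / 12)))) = 8953637 / 164880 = 54.30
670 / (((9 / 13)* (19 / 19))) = 8710 / 9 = 967.78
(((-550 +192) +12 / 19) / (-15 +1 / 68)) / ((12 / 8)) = 923440 / 58083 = 15.90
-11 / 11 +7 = 6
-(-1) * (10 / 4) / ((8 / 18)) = 45 / 8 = 5.62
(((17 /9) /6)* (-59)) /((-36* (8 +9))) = 59 /1944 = 0.03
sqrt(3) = 1.73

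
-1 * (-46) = 46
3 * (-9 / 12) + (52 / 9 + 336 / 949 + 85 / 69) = 4018217 / 785772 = 5.11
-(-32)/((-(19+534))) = -0.06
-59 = -59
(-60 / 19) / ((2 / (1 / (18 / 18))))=-30 / 19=-1.58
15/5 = 3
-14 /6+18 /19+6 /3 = 35 /57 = 0.61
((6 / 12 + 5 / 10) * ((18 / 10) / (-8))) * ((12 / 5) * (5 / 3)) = -9 / 10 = -0.90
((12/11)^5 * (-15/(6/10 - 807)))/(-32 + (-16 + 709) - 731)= -3240/7891499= -0.00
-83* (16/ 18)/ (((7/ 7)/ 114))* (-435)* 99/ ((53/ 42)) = 15212625120/ 53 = 287030662.64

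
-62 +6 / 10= -307 / 5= -61.40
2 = 2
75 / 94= 0.80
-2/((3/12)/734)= -5872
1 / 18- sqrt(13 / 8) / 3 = 1 / 18- sqrt(26) / 12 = -0.37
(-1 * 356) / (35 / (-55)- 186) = 3916 / 2053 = 1.91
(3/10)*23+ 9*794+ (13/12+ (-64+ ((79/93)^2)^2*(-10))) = 10599562550533/1496104020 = 7084.78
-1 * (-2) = 2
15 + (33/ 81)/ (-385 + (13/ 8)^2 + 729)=8985629/ 598995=15.00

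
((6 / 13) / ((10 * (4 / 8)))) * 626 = 3756 / 65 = 57.78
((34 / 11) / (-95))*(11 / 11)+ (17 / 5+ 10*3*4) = 128919 / 1045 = 123.37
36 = 36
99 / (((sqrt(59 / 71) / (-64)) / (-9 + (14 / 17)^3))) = 58672.83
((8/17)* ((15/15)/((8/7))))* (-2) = -14/17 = -0.82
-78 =-78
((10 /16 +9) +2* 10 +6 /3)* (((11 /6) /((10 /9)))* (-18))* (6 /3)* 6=-225423 /20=-11271.15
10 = 10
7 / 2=3.50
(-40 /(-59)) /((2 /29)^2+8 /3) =5046 /19883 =0.25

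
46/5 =9.20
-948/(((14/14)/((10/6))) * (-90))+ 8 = 230/9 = 25.56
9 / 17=0.53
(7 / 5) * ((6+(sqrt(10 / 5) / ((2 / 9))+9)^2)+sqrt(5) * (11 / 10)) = 77 * sqrt(5) / 50+567 * sqrt(2) / 5+357 / 2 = 342.32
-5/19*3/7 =-15/133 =-0.11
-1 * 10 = -10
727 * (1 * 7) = 5089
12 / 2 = 6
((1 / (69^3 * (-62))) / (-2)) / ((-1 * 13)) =-0.00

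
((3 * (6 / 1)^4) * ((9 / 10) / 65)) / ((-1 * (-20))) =4374 / 1625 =2.69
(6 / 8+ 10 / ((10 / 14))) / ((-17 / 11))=-9.54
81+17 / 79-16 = 5152 / 79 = 65.22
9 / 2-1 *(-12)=33 / 2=16.50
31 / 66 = 0.47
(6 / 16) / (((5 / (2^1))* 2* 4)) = 3 / 160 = 0.02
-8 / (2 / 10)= -40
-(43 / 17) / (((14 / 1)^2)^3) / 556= -43 / 71169174272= -0.00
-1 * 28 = -28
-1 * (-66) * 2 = 132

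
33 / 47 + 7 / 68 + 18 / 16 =12337 / 6392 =1.93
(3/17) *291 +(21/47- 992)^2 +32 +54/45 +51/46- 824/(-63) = 535042980107009/544142970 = 983276.47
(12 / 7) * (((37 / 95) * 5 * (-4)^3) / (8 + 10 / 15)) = -42624 / 1729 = -24.65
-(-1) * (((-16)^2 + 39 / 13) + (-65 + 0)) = 194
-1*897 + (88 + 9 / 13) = -10508 / 13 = -808.31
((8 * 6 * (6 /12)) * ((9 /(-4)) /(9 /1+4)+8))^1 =2442 /13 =187.85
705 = 705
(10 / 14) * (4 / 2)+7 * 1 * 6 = 304 / 7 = 43.43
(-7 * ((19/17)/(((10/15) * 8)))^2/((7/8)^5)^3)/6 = -74423193305088/196006468053361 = -0.38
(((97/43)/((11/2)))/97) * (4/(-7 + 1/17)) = -68/27907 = -0.00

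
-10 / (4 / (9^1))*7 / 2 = -315 / 4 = -78.75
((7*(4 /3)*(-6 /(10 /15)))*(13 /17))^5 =-1552791667295232 /1419857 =-1093625391.36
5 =5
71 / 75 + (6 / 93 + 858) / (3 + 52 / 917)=1835584403 / 6516975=281.66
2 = 2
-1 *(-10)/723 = 10/723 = 0.01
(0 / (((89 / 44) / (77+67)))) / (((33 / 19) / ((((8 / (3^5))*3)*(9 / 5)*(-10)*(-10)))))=0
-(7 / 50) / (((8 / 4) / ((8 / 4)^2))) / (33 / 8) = -56 / 825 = -0.07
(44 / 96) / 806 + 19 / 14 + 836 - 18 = 110947589 / 135408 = 819.36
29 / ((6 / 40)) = 580 / 3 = 193.33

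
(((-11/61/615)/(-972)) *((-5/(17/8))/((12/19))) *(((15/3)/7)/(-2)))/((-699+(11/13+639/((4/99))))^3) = 36733840/316172864151082163586843657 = 0.00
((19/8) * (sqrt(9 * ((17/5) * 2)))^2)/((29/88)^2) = 5627952/4205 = 1338.40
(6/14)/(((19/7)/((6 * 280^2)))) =1411200/19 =74273.68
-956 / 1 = -956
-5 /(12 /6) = -5 /2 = -2.50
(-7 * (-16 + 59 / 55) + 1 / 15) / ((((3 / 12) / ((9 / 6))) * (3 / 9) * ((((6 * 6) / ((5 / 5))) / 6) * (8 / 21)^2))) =1902033 / 880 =2161.40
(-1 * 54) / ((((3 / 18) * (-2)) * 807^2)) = 18 / 72361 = 0.00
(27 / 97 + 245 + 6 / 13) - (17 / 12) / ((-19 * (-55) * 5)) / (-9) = 174864176837 / 711582300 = 245.74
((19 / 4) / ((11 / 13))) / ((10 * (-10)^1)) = -247 / 4400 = -0.06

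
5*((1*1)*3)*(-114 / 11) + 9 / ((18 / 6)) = -1677 / 11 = -152.45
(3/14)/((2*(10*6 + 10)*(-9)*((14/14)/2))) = -1/2940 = -0.00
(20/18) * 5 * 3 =50/3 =16.67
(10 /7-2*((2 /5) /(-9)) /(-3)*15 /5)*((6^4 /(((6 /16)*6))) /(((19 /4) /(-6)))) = -974.72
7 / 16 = 0.44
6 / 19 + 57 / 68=1491 / 1292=1.15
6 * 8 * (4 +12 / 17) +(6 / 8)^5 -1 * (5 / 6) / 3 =35383099 / 156672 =225.84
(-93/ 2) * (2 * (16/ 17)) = -87.53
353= 353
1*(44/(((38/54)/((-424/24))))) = -20988/19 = -1104.63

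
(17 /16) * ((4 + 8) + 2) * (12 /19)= 357 /38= 9.39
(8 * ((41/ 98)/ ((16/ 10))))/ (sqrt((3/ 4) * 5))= 41 * sqrt(15)/ 147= 1.08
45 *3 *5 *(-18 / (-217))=12150 / 217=55.99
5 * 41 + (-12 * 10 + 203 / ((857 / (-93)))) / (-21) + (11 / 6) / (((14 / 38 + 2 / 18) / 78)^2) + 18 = 982933277643 / 20168638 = 48735.73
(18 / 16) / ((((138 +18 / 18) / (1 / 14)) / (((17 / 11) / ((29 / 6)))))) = 459 / 2483096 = 0.00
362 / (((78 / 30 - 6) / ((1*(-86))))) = 155660 / 17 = 9156.47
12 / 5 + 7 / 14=29 / 10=2.90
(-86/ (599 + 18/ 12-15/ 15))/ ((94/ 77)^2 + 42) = -46354/ 14053043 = -0.00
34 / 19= 1.79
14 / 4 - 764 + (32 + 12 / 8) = -727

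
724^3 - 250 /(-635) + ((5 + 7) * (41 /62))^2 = 46317262122510 /122047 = 379503487.37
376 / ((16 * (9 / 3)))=47 / 6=7.83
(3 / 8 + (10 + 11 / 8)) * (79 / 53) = 3713 / 212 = 17.51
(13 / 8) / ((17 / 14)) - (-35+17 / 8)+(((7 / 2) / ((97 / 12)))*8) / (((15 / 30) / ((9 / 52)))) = 6073065 / 171496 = 35.41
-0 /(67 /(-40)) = 0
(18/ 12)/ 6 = 1/ 4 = 0.25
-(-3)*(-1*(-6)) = 18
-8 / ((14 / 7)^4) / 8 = -1 / 16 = -0.06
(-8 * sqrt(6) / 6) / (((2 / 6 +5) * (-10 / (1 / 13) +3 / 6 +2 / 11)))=11 * sqrt(6) / 5690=0.00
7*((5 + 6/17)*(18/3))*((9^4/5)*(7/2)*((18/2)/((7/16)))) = 1805482224/85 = 21240967.34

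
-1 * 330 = -330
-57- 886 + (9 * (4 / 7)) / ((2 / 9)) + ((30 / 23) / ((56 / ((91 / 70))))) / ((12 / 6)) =-2369513 / 2576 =-919.84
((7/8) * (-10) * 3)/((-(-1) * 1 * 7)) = -15/4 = -3.75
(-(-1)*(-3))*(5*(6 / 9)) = -10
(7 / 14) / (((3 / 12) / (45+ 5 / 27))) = 2440 / 27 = 90.37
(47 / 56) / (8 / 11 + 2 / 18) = 4653 / 4648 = 1.00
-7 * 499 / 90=-3493 / 90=-38.81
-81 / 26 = -3.12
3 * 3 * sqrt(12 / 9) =10.39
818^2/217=669124/217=3083.52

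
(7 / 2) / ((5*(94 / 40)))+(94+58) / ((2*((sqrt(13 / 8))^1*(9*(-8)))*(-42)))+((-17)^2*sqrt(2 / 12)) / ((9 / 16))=19*sqrt(26) / 4914+14 / 47+2312*sqrt(6) / 27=210.07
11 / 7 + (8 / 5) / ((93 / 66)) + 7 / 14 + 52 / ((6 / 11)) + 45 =934447 / 6510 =143.54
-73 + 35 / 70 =-145 / 2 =-72.50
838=838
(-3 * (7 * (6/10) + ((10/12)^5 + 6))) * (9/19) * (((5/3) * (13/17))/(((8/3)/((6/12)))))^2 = -0.86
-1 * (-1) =1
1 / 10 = 0.10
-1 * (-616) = 616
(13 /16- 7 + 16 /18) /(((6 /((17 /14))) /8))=-1853 /216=-8.58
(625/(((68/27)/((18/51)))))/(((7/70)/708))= 179212500/289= 620112.46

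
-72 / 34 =-36 / 17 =-2.12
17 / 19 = 0.89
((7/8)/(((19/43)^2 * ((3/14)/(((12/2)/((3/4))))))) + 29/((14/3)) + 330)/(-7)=-7634509/106134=-71.93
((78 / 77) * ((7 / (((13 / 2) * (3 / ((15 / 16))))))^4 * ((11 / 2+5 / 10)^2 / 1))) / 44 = 0.01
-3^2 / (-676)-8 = -7.99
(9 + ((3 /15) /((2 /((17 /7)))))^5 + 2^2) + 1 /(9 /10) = 213461678713 /15126300000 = 14.11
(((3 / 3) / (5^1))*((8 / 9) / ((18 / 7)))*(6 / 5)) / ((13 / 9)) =56 / 975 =0.06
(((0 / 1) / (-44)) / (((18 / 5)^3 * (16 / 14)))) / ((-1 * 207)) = 0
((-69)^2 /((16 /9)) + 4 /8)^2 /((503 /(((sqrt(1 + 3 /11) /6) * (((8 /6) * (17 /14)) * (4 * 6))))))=31224281633 * sqrt(154) /3718176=104213.23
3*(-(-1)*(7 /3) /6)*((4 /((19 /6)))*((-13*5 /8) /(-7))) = 1.71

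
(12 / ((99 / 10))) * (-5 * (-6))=36.36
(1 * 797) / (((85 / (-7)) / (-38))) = 212002 / 85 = 2494.14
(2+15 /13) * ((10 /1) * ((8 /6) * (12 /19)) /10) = 656 /247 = 2.66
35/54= 0.65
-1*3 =-3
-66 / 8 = -8.25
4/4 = 1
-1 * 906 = -906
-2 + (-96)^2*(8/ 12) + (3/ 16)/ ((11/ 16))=67565/ 11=6142.27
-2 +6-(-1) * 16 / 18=44 / 9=4.89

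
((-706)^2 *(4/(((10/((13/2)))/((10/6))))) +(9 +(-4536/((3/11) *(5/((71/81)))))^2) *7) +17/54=83255119307/1350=61670458.75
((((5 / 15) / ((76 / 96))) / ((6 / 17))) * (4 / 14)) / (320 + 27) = 136 / 138453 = 0.00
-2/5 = -0.40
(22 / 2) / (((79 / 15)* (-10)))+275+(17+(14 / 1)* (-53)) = -71133 / 158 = -450.21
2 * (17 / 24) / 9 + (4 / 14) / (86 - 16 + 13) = 10093 / 62748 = 0.16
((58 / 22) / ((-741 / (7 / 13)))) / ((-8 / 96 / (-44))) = -3248 / 3211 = -1.01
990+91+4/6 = 3245/3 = 1081.67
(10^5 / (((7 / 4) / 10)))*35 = 20000000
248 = 248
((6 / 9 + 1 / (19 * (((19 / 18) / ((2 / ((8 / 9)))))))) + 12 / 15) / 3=0.53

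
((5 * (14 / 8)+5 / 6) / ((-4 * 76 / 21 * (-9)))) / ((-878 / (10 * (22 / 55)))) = -805 / 2402208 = -0.00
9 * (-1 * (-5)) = 45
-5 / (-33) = 0.15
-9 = -9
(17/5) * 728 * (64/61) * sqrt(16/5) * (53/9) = 167917568 * sqrt(5)/13725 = 27357.02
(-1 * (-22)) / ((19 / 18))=396 / 19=20.84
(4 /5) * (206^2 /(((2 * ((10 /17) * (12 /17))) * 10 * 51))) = 180353 /2250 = 80.16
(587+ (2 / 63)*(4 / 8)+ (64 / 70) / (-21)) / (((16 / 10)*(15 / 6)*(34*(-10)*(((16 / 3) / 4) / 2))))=-647137 / 999600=-0.65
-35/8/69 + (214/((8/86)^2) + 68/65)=221840279/8970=24731.36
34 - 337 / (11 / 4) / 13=3514 / 143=24.57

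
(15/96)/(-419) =-5/13408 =-0.00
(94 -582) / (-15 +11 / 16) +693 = 166505 / 229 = 727.10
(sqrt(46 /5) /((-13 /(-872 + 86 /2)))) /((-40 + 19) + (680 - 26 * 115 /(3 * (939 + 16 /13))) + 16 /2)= 30398601 * sqrt(230) /1587257945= 0.29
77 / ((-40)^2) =77 / 1600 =0.05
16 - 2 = 14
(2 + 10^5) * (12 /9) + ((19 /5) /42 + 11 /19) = 532013311 /3990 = 133336.67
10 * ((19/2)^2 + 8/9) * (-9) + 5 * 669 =-9715/2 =-4857.50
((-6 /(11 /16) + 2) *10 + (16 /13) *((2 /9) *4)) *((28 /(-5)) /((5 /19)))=45311504 /32175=1408.28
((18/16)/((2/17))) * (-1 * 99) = -15147/16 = -946.69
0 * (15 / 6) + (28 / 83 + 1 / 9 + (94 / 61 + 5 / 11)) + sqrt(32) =1225018 / 501237 + 4 * sqrt(2) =8.10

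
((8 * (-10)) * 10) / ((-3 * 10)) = 80 / 3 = 26.67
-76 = -76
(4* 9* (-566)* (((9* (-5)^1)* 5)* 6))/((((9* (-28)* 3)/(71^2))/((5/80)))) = -320985675/28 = -11463774.11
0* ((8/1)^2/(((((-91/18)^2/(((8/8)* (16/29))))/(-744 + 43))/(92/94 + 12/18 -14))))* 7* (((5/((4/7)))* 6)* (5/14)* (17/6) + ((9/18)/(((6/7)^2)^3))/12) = 0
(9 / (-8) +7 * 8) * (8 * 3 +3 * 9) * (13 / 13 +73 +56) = 363821.25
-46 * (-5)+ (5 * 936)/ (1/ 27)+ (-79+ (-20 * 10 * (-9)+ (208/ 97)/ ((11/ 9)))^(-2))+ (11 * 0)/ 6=467571826619813113/ 3695898590784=126511.00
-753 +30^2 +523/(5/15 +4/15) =3056/3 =1018.67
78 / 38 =39 / 19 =2.05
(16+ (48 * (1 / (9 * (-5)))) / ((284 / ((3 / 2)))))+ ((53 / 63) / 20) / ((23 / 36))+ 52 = 68.06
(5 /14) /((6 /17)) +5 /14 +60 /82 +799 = 2758991 /3444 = 801.10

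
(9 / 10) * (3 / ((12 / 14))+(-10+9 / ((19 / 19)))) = 9 / 4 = 2.25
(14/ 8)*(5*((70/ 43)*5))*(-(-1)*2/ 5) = 1225/ 43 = 28.49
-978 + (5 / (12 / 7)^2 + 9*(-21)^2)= 430949 / 144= 2992.70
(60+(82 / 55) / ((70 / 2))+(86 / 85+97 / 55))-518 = -14895831 / 32725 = -455.18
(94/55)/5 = 94/275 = 0.34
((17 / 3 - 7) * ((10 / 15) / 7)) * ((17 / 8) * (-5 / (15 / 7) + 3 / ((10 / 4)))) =289 / 945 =0.31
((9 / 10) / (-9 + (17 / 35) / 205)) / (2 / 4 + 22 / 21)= -54243 / 839254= -0.06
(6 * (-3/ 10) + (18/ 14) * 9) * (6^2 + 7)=14706/ 35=420.17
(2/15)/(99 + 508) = 2/9105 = 0.00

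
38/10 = 19/5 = 3.80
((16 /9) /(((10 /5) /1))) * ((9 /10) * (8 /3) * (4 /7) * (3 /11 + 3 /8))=304 /385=0.79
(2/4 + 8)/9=0.94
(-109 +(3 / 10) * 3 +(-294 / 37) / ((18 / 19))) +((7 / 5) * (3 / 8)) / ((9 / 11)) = -115.85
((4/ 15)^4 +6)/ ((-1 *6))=-152003/ 151875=-1.00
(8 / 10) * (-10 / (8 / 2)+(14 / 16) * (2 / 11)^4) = -146354 / 73205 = -2.00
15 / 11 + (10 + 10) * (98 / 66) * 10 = 895 / 3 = 298.33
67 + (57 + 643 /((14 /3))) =3665 /14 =261.79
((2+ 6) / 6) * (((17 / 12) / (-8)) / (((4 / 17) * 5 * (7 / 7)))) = -289 / 1440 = -0.20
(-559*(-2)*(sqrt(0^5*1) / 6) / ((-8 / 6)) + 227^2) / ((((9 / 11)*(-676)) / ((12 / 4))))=-566819 / 2028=-279.50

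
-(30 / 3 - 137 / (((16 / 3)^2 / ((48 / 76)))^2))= -9.93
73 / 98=0.74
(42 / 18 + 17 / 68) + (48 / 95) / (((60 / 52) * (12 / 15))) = 3569 / 1140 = 3.13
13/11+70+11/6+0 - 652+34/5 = -188821/330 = -572.18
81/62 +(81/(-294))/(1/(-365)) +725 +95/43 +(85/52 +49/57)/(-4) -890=-47661576085/774398352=-61.55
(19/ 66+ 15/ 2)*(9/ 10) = 771/ 110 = 7.01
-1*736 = -736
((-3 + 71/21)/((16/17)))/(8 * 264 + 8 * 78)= 17/114912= 0.00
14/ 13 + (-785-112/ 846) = -4311521/ 5499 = -784.06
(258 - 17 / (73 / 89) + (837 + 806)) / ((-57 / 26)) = -3568760 / 4161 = -857.67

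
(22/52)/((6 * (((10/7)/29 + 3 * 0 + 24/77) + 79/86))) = 1056209/19166394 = 0.06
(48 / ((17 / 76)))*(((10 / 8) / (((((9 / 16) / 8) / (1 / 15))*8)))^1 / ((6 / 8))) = 19456 / 459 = 42.39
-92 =-92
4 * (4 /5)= 16 /5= 3.20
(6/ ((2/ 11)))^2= 1089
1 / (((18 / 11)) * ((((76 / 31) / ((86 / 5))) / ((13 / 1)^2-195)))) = -190619 / 1710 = -111.47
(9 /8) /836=9 /6688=0.00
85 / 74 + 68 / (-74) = 17 / 74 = 0.23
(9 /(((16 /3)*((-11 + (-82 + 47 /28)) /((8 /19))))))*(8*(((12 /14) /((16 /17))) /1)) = -2754 /48583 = -0.06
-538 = -538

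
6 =6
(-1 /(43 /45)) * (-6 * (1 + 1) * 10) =5400 /43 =125.58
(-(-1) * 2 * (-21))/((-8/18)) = 189/2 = 94.50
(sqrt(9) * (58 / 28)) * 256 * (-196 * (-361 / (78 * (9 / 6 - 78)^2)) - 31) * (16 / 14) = -836238439424 / 14911533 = -56079.98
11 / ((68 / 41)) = 451 / 68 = 6.63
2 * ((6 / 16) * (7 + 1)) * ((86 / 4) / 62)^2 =5547 / 7688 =0.72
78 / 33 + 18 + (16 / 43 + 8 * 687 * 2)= 5209024 / 473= 11012.74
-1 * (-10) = 10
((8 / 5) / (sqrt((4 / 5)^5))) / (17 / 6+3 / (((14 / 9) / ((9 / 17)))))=0.73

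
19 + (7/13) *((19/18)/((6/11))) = 28139/1404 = 20.04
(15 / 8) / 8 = 15 / 64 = 0.23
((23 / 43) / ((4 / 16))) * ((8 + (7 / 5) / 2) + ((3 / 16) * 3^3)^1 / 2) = 41331 / 1720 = 24.03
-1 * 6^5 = -7776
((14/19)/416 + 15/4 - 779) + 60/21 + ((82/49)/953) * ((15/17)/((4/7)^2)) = -346171558157/448184464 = -772.39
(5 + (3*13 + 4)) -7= 41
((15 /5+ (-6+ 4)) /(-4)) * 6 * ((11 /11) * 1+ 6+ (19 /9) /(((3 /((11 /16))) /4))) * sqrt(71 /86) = -965 * sqrt(6106) /6192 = -12.18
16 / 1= 16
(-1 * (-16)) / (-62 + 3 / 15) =-80 / 309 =-0.26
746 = 746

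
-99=-99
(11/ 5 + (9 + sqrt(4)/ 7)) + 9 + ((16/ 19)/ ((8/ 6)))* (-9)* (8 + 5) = -35517/ 665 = -53.41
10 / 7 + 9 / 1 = 73 / 7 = 10.43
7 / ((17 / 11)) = 77 / 17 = 4.53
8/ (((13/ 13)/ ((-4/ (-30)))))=16/ 15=1.07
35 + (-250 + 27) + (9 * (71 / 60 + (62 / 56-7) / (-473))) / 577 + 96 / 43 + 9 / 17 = -2734309406 / 14762545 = -185.22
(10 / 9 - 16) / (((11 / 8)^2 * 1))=-8576 / 1089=-7.88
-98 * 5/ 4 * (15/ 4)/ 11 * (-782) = 1436925/ 44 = 32657.39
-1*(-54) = 54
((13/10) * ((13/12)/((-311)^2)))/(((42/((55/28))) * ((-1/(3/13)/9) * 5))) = -429/1516585280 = -0.00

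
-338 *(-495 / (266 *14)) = 44.93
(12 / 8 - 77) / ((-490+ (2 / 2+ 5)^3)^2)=-151 / 150152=-0.00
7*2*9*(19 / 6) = 399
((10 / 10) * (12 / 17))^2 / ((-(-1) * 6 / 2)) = 48 / 289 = 0.17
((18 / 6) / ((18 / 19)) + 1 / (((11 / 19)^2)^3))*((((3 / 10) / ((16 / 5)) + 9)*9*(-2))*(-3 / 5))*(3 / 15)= 165486724191 / 283449760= 583.83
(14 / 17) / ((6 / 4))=28 / 51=0.55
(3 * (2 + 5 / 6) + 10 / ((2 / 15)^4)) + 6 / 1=31655.12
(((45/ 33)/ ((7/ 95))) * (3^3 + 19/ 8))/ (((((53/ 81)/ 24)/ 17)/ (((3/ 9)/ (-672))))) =-153707625/ 914144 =-168.14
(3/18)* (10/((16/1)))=5/48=0.10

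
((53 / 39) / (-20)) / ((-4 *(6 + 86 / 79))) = 0.00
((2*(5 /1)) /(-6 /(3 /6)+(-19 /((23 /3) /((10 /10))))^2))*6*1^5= -10.24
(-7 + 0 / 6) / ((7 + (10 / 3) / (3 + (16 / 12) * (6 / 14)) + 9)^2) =-1575 / 64516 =-0.02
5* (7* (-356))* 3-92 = -37472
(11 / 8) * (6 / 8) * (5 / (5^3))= 33 / 800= 0.04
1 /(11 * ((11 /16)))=16 /121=0.13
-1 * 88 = -88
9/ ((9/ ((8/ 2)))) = 4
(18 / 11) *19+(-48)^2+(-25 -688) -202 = 15621 / 11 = 1420.09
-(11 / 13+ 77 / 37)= -2.93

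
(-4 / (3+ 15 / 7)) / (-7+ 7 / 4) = 4 / 27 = 0.15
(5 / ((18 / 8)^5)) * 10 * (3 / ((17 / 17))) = 51200 / 19683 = 2.60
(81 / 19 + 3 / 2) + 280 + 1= 10897 / 38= 286.76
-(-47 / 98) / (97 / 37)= 1739 / 9506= 0.18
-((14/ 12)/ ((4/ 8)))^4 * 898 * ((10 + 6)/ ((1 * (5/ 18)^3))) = -2483824896/ 125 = -19870599.17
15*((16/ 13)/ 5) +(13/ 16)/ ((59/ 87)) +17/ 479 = 4.93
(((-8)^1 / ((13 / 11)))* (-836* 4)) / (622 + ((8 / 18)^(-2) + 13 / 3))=14125056 / 393991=35.85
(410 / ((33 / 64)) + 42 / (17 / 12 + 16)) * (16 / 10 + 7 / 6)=20752988 / 9405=2206.59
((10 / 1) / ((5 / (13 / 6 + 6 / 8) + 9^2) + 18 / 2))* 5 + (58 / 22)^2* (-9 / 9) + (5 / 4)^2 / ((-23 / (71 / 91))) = -8400288343 / 1300707408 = -6.46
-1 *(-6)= 6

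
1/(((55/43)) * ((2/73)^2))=229147/220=1041.58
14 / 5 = 2.80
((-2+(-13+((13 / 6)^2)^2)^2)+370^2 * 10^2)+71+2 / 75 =574854904316569 / 41990400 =13690150.71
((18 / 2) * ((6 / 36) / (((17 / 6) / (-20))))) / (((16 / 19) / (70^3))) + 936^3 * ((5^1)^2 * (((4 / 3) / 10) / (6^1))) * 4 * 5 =154820456550 / 17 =9107085679.41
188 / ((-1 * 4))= -47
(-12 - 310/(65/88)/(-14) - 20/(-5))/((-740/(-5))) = 500/3367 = 0.15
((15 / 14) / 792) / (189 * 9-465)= 5 / 4568256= 0.00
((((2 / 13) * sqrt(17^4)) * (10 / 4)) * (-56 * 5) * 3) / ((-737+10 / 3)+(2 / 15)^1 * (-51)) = 18207000 / 144391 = 126.10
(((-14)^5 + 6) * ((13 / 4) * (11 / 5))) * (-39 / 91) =115361961 / 70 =1648028.01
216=216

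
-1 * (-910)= 910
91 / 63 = 13 / 9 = 1.44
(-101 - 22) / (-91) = 123 / 91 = 1.35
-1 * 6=-6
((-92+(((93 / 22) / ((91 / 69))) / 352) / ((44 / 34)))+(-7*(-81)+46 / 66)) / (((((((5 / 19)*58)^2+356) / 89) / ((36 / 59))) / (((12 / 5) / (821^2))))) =710861002244579 / 4551674518798447040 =0.00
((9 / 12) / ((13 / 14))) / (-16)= -0.05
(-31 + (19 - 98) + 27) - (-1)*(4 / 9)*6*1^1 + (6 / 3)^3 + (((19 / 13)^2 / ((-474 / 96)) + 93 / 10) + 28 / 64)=-201958313 / 3204240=-63.03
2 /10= 1 /5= 0.20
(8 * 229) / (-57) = -1832 / 57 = -32.14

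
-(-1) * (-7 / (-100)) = 7 / 100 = 0.07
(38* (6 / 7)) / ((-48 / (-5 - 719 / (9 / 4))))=55499 / 252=220.23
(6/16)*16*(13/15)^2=338/75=4.51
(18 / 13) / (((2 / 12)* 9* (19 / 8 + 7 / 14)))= 96 / 299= 0.32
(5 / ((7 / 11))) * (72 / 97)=3960 / 679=5.83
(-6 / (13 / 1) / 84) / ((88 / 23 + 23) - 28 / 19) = -437 / 2016378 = -0.00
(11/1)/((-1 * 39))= -11/39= -0.28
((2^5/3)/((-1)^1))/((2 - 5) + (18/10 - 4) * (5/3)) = 8/5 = 1.60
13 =13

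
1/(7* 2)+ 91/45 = 2.09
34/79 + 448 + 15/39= 460933/1027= 448.81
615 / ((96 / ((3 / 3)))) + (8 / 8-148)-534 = -21587 / 32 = -674.59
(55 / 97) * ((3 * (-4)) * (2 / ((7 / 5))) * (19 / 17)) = -10.86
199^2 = 39601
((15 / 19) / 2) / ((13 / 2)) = 15 / 247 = 0.06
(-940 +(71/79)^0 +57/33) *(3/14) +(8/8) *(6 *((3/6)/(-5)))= -201.44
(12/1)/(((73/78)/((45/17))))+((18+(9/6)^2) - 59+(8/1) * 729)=5827.19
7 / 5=1.40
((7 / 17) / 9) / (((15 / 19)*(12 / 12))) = 133 / 2295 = 0.06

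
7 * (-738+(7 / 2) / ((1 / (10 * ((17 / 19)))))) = -93989 / 19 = -4946.79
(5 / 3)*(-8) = -40 / 3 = -13.33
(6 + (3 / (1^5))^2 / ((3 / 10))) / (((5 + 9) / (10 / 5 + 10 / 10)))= 54 / 7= 7.71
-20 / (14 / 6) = -60 / 7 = -8.57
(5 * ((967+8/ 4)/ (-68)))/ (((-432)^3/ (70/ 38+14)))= 1505/ 107495424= 0.00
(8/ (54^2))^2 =4/ 531441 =0.00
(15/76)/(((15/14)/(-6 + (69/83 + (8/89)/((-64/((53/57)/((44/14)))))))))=-2681438095/2816042592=-0.95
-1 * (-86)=86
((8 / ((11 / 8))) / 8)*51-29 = 89 / 11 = 8.09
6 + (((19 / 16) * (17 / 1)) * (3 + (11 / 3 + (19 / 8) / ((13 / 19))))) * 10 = 5123221 / 2496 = 2052.57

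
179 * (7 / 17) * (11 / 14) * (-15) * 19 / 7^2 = -561165 / 1666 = -336.83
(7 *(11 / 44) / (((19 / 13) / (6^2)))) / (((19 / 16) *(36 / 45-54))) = -4680 / 6859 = -0.68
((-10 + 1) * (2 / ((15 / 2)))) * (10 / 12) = -2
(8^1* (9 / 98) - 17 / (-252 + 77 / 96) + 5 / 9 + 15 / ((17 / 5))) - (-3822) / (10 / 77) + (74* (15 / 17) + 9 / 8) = 6095539215149 / 206617320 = 29501.59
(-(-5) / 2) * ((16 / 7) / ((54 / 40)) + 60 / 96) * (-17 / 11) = -297925 / 33264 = -8.96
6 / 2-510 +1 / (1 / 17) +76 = -414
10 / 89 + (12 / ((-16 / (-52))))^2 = 135379 / 89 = 1521.11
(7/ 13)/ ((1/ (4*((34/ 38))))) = 476/ 247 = 1.93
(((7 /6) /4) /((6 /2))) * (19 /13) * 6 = 133 /156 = 0.85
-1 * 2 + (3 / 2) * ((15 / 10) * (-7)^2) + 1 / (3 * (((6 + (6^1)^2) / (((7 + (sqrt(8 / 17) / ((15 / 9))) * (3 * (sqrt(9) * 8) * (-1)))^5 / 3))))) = -15610.08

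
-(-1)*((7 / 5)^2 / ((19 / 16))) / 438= 392 / 104025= 0.00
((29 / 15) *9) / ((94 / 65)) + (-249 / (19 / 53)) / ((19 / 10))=-11996889 / 33934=-353.54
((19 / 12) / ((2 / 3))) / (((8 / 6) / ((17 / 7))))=969 / 224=4.33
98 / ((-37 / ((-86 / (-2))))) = -4214 / 37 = -113.89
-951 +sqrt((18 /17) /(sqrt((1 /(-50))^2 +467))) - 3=-954 +10*1167501^(3 /4)*sqrt(17) /6615839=-953.78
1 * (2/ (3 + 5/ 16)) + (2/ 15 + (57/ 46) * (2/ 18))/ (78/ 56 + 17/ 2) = 3196834/ 5064945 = 0.63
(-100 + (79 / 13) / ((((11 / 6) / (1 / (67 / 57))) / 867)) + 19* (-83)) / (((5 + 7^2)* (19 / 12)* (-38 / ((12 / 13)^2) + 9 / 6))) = -117716304 / 564867017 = -0.21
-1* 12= -12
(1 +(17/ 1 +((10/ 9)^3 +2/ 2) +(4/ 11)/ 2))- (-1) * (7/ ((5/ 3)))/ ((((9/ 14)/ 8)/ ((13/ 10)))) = 17742083/ 200475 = 88.50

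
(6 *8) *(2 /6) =16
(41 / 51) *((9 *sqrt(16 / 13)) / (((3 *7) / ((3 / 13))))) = 492 *sqrt(13) / 20111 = 0.09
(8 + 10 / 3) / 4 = 17 / 6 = 2.83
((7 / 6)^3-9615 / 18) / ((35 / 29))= -3336073 / 7560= -441.28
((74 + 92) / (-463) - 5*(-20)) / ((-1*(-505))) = 46134 / 233815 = 0.20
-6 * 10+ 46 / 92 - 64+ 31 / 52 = -6391 / 52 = -122.90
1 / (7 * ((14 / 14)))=1 / 7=0.14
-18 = -18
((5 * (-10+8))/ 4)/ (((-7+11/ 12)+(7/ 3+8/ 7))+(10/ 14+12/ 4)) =-70/ 31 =-2.26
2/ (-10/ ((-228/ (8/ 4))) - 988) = -114/ 56311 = -0.00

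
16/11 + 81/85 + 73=70506/935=75.41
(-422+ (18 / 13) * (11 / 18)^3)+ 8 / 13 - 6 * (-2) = -1722997 / 4212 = -409.07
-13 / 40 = -0.32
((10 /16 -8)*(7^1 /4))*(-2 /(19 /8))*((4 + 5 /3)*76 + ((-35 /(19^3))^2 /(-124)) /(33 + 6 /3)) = 3112833245798059 /665040573816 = 4680.67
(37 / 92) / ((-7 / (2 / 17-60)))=18833 / 5474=3.44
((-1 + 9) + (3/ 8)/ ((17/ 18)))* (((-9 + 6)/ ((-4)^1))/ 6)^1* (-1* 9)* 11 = -56529/ 544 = -103.91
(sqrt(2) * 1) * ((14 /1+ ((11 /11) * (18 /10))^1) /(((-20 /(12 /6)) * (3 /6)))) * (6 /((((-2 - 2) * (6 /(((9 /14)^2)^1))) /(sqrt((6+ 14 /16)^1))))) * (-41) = -262359 * sqrt(55) /39200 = -49.64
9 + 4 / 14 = 65 / 7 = 9.29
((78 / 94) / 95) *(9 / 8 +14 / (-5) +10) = 12987 / 178600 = 0.07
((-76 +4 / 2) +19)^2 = 3025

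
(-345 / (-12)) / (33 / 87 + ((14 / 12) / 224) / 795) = 75.79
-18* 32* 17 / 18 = -544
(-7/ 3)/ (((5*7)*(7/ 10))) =-0.10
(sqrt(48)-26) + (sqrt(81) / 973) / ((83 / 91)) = -299845 / 11537 + 4 * sqrt(3) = -19.06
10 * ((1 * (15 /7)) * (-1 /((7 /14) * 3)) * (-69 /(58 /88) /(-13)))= -303600 /2639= -115.04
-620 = -620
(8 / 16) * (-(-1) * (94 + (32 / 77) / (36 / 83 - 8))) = 567851 / 12089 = 46.97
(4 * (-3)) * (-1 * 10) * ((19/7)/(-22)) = -1140/77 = -14.81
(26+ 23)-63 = -14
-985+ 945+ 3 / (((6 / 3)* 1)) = -77 / 2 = -38.50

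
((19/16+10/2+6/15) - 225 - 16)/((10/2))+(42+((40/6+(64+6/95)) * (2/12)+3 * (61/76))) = 637057/68400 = 9.31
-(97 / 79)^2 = -9409 / 6241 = -1.51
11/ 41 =0.27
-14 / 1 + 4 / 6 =-40 / 3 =-13.33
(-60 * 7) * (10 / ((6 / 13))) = -9100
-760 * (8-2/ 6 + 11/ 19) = -18800/ 3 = -6266.67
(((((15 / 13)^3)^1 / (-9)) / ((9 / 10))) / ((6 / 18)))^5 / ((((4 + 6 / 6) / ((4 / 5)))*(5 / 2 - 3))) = 976562500000000 / 51185893014090757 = 0.02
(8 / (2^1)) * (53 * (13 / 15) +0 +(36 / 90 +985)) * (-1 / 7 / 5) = -1768 / 15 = -117.87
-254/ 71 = -3.58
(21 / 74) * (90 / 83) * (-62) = -58590 / 3071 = -19.08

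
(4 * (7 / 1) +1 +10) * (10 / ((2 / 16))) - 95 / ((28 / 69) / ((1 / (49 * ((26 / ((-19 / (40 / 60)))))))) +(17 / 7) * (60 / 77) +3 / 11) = 3125.95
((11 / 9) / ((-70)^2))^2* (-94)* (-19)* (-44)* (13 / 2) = -15451579 / 486202500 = -0.03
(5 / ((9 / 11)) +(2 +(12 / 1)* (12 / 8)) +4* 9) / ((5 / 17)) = 9503 / 45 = 211.18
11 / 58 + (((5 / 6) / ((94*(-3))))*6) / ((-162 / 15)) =84479 / 441612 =0.19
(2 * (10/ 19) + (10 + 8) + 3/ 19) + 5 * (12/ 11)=5155/ 209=24.67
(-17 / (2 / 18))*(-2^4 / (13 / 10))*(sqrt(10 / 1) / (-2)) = -2977.41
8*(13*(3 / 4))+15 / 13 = 1029 / 13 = 79.15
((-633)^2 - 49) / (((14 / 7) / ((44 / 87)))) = 8814080 / 87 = 101311.26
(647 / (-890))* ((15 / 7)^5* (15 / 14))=-1473946875 / 41883044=-35.19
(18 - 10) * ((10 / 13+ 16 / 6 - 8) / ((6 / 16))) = -11392 / 117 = -97.37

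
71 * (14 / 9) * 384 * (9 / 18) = 63616 / 3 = 21205.33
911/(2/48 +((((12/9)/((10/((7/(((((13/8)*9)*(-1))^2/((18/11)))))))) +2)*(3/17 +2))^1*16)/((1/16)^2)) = 31093559640/610722034487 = 0.05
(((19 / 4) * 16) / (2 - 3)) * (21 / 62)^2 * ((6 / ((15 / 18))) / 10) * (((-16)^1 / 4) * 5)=603288 / 4805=125.55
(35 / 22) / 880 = 7 / 3872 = 0.00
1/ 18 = 0.06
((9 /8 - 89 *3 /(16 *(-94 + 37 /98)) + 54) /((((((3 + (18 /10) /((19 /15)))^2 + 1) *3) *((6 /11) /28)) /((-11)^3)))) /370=-25030607341201 /151073164500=-165.69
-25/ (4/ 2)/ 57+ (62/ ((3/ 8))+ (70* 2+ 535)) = 95773/ 114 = 840.11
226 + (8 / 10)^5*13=719562 / 3125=230.26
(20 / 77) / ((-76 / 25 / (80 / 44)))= -2500 / 16093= -0.16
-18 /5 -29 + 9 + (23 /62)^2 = -450947 /19220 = -23.46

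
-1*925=-925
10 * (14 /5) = 28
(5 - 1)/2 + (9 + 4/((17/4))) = 203/17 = 11.94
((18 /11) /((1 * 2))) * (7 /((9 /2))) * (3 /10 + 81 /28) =447 /110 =4.06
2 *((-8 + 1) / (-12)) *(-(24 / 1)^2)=-672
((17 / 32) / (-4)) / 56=-17 / 7168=-0.00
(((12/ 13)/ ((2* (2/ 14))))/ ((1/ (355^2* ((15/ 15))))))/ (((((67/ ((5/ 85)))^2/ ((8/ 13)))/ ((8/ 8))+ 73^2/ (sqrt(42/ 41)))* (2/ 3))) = 1730429799600600/ 5973078008226317 - 1353919845600* sqrt(1722)/ 77650014106942121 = 0.29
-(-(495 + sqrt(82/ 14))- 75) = sqrt(287)/ 7 + 570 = 572.42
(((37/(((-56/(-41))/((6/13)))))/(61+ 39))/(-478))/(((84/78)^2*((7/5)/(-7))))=59163/52465280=0.00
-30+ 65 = 35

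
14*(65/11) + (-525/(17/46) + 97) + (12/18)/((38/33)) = -1240.28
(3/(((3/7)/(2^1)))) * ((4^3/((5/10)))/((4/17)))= 7616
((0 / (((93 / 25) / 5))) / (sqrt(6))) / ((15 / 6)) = 0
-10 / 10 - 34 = -35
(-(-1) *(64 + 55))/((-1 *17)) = -7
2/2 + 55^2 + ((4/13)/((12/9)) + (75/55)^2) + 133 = 4972395/1573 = 3161.09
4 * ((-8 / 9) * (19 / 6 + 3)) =-592 / 27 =-21.93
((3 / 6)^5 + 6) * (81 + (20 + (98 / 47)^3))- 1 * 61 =2002809299 / 3322336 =602.83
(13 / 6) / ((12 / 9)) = 13 / 8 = 1.62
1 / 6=0.17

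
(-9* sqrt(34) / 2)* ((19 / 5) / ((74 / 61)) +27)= -790.65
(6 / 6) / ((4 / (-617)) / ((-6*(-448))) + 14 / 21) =414624 / 276415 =1.50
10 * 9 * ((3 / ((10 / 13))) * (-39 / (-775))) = 13689 / 775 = 17.66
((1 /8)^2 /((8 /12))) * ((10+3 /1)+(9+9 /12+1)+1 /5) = 1437 /2560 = 0.56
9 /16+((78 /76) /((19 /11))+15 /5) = 24009 /5776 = 4.16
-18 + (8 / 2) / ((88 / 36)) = -180 / 11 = -16.36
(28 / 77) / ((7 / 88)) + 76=564 / 7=80.57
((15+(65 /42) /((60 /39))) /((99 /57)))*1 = 51091 /5544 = 9.22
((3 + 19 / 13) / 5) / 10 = 29 / 325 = 0.09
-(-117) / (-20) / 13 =-9 / 20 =-0.45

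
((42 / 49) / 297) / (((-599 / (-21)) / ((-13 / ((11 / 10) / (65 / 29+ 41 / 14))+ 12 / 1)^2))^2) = 288994953242791846082 / 14018552815827569933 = 20.62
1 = 1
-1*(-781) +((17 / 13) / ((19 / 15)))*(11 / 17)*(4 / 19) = 3665893 / 4693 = 781.14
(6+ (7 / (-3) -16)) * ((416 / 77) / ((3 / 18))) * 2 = -61568 / 77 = -799.58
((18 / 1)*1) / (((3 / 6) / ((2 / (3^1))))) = 24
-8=-8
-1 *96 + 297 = 201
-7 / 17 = -0.41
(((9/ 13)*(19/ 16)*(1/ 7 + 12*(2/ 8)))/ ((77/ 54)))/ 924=1539/ 784784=0.00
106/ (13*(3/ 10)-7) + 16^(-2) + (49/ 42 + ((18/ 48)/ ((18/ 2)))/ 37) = -29088815/ 880896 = -33.02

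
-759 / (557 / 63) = -47817 / 557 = -85.85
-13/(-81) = 13/81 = 0.16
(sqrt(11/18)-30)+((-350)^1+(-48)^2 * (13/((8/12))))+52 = sqrt(22)/6+44600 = 44600.78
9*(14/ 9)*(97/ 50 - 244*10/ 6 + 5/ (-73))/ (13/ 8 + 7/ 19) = -4716187448/ 1658925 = -2842.92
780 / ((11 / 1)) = 780 / 11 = 70.91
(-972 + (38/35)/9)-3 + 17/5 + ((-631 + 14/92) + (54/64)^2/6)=-23773185769/14837760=-1602.21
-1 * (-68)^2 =-4624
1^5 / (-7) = -1 / 7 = -0.14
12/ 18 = 2/ 3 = 0.67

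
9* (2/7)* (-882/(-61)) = 37.18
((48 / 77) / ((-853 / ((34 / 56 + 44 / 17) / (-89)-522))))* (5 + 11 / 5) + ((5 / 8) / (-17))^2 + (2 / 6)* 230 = 901568393874217 / 11352640326720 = 79.41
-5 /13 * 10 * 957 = -47850 /13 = -3680.77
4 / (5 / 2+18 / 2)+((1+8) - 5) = 100 / 23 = 4.35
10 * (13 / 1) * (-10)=-1300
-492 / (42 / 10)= -820 / 7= -117.14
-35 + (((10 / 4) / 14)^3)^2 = -35.00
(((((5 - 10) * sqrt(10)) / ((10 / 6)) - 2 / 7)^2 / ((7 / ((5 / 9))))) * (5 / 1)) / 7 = 100 * sqrt(10) / 1029 +110350 / 21609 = 5.41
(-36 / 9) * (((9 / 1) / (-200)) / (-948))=-3 / 15800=-0.00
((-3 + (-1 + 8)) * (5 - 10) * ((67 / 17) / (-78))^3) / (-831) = -1503815 / 484363718514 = -0.00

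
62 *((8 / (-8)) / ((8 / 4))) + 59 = 28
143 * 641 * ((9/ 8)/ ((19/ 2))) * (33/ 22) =2474901/ 152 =16282.24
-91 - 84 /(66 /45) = -148.27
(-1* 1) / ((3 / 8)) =-8 / 3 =-2.67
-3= -3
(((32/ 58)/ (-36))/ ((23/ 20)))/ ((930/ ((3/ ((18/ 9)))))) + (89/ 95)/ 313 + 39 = 215821982182/ 5533475355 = 39.00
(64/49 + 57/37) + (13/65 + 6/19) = 579132/172235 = 3.36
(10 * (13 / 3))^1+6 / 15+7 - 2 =731 / 15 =48.73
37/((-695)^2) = 37/483025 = 0.00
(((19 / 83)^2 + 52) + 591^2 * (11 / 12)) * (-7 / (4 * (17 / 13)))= -802998194999 / 1873808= -428538.14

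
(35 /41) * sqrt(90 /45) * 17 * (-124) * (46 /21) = -484840 * sqrt(2) /123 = -5574.53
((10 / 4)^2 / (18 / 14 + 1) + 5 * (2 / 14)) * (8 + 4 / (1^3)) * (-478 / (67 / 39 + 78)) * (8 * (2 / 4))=-43202835 / 43526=-992.58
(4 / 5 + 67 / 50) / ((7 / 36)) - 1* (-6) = 2976 / 175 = 17.01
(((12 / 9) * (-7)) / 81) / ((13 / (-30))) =280 / 1053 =0.27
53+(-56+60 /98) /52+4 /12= 199769 /3822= 52.27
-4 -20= -24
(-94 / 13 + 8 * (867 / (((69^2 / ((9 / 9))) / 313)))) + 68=10661258 / 20631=516.76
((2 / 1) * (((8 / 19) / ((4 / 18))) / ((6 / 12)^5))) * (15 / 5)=6912 / 19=363.79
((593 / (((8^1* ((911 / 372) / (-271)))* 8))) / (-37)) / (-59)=-14945379 / 31819408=-0.47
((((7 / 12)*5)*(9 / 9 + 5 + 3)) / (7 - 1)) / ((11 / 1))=35 / 88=0.40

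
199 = 199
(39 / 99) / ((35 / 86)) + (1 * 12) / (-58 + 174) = 35887 / 33495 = 1.07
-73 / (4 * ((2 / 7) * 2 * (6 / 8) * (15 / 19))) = -9709 / 180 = -53.94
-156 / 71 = -2.20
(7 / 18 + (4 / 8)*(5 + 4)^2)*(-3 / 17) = -368 / 51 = -7.22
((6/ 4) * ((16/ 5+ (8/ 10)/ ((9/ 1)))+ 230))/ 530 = 5249/ 7950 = 0.66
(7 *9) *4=252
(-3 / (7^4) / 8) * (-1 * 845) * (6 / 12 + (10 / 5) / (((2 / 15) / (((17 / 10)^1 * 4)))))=13.53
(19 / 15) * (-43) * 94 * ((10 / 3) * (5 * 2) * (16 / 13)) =-24575360 / 117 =-210045.81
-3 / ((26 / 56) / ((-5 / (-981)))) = -140 / 4251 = -0.03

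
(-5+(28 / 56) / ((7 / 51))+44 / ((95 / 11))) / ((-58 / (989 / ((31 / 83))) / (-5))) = 408054477 / 478268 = 853.19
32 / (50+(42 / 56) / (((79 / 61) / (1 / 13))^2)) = 135005312 / 210956963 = 0.64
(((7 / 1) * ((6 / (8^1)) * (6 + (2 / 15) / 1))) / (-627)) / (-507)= 161 / 1589445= 0.00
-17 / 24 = -0.71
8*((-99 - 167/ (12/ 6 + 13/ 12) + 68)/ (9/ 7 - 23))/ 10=22057/ 7030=3.14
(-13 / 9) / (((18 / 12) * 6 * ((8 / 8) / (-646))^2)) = -66976.64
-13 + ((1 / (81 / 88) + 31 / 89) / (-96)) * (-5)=-8945117 / 692064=-12.93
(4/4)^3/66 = 1/66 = 0.02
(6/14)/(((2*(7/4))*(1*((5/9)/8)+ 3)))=432/10829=0.04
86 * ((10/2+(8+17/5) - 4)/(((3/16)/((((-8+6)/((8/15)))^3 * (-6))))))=1799550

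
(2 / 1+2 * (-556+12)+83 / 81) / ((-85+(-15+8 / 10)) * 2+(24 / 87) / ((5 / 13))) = 12743035 / 2321784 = 5.49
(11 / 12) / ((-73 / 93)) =-341 / 292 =-1.17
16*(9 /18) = 8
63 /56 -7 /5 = -0.28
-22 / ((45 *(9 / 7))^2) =-1078 / 164025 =-0.01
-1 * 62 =-62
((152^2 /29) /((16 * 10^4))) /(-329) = -361 /23852500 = -0.00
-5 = -5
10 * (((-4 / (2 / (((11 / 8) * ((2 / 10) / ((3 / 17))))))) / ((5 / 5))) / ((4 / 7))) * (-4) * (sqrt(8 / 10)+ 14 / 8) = 1309 * sqrt(5) / 15+ 9163 / 24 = 576.93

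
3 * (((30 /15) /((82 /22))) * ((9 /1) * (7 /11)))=9.22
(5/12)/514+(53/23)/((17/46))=653893/104856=6.24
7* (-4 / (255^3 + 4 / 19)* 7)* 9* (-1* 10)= 0.00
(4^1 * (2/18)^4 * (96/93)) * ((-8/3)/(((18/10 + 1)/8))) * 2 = -40960/4271211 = -0.01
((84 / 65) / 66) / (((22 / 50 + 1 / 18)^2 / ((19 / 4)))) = 2693250 / 7111247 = 0.38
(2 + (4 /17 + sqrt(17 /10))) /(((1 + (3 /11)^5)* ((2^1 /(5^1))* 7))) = 161051* sqrt(170) /4516232 + 15299845 /19193986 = 1.26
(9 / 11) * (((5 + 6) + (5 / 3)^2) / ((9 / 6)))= 7.52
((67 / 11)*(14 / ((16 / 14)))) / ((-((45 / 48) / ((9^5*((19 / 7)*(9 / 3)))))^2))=-19627020638716.97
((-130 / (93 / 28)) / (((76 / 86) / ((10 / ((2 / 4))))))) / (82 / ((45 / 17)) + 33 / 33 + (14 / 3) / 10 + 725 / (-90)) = -9391200 / 258571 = -36.32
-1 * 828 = -828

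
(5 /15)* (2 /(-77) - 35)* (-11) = 899 /7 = 128.43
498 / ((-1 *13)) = -498 / 13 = -38.31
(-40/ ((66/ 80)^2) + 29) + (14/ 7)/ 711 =-2560859/ 86031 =-29.77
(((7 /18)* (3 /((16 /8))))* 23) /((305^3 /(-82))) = -6601 /170235750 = -0.00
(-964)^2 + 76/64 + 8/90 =669094039/720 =929297.28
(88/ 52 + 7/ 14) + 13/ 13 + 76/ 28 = 5.91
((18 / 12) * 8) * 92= 1104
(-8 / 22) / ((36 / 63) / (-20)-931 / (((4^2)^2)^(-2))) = 140 / 23490396171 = 0.00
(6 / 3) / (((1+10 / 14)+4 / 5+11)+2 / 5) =70 / 487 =0.14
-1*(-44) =44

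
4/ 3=1.33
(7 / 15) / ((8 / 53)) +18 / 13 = 6983 / 1560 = 4.48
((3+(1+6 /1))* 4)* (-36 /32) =-45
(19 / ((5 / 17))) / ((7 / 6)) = 1938 / 35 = 55.37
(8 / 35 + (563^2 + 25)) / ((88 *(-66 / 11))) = -168103 / 280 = -600.37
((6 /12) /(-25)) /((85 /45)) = -0.01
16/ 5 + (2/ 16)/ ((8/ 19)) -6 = -801/ 320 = -2.50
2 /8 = 1 /4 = 0.25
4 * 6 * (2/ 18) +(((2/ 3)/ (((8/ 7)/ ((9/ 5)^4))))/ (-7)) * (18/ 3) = -9683/ 3750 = -2.58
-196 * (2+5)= -1372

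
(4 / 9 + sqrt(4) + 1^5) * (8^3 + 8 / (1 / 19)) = 20584 / 9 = 2287.11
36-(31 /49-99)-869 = -35997 /49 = -734.63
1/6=0.17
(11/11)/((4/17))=17/4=4.25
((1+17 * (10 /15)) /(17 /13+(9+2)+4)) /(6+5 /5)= 481 /4452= 0.11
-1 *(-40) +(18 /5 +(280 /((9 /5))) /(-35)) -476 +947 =22957 /45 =510.16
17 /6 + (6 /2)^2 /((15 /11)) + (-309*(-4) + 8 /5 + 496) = 52291 /30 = 1743.03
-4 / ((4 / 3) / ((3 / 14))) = -9 / 14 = -0.64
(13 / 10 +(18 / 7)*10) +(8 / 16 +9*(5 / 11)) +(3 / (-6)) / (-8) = 195073 / 6160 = 31.67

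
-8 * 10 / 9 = -80 / 9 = -8.89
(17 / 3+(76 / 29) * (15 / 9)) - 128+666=15893 / 29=548.03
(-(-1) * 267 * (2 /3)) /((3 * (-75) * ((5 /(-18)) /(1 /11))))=356 /1375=0.26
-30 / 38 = -15 / 19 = -0.79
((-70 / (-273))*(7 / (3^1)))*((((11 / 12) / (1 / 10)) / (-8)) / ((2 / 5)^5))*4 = -6015625 / 22464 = -267.79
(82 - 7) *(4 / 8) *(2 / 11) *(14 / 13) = 1050 / 143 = 7.34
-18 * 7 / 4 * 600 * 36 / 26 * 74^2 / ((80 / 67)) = -1560208230 / 13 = -120016017.69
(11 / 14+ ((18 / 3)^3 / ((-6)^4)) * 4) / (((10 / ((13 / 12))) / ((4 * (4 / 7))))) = 793 / 2205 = 0.36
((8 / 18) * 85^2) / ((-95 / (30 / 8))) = -7225 / 57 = -126.75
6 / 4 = 3 / 2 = 1.50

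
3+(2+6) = 11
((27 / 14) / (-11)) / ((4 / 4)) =-27 / 154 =-0.18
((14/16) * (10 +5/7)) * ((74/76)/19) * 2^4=2775/361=7.69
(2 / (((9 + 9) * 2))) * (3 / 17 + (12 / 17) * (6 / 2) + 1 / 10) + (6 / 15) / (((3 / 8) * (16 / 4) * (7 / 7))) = 0.40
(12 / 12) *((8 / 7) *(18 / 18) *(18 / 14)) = 72 / 49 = 1.47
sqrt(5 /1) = sqrt(5) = 2.24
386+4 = 390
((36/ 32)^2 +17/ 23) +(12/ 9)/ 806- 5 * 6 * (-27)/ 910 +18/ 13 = 53332393/ 12457536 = 4.28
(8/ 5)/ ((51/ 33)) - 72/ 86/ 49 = 182356/ 179095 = 1.02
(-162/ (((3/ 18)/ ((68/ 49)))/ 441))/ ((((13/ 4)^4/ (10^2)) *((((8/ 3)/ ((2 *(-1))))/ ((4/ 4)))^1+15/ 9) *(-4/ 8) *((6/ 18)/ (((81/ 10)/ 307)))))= 2220317982720/ 8768227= 253223.14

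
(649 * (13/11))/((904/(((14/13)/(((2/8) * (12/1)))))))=413/1356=0.30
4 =4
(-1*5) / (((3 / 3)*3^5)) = -5 / 243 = -0.02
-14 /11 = -1.27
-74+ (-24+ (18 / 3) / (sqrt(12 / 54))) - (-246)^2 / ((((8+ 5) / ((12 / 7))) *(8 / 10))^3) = -356.30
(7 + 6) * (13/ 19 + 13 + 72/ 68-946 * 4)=-15827110/ 323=-49000.34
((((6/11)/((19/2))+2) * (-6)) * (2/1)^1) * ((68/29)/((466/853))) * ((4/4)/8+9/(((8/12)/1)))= -2038985610/1412213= -1443.82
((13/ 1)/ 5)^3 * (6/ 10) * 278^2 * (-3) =-1528136532/ 625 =-2445018.45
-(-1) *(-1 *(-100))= 100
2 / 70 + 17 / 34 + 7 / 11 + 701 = 540667 / 770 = 702.16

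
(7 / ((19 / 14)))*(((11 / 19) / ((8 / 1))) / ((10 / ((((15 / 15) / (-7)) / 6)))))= -77 / 86640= -0.00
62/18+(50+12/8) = 989/18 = 54.94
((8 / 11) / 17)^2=64 / 34969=0.00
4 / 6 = 2 / 3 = 0.67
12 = 12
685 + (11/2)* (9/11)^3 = 166499/242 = 688.01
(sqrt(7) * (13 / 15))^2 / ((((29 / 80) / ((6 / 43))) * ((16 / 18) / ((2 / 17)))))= 28392 / 105995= 0.27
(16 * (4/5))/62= 32/155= 0.21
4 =4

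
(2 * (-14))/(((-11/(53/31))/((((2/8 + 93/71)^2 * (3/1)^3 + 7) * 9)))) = 19577608785/6875924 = 2847.27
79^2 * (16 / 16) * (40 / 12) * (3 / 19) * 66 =216792.63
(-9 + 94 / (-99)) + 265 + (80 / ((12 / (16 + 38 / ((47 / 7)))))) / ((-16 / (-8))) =1522690 / 4653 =327.25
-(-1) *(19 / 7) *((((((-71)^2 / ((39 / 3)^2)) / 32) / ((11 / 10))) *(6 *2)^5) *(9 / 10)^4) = 610810650468 / 1626625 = 375507.97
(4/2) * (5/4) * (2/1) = 5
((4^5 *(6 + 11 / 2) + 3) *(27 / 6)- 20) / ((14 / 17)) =1801507 / 28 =64339.54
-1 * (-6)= 6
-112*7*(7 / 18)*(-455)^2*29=-16474221400 / 9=-1830469044.44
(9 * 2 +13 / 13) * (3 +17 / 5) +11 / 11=613 / 5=122.60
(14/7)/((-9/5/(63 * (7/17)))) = -490/17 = -28.82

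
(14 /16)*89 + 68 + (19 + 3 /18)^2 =36953 /72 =513.24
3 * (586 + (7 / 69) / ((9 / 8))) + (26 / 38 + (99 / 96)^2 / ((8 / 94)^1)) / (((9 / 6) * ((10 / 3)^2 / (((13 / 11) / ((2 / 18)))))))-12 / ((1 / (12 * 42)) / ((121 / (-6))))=43852869951317 / 354410496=123734.68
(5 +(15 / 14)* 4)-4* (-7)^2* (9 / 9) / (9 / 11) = -14507 / 63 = -230.27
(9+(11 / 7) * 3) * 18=1728 / 7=246.86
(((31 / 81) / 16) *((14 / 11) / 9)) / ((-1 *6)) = -0.00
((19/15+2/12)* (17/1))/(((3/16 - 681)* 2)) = -2924/163395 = -0.02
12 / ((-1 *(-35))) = 12 / 35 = 0.34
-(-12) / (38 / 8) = 48 / 19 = 2.53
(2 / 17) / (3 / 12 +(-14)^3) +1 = 186567 / 186575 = 1.00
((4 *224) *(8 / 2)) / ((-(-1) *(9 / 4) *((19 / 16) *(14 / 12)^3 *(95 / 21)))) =2359296 / 12635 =186.73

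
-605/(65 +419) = -5/4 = -1.25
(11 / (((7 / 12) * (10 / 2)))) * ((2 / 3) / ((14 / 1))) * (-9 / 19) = -396 / 4655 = -0.09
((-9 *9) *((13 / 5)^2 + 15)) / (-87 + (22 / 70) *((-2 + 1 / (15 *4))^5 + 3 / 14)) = 335788830720000 / 18399205918123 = 18.25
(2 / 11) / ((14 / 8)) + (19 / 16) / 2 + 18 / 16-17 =-37397 / 2464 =-15.18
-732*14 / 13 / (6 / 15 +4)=-25620 / 143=-179.16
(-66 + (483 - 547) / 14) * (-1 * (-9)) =-4446 / 7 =-635.14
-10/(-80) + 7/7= 9/8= 1.12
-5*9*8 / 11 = -360 / 11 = -32.73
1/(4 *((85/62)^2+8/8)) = 961/11069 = 0.09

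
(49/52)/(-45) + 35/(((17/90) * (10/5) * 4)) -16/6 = 407231/19890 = 20.47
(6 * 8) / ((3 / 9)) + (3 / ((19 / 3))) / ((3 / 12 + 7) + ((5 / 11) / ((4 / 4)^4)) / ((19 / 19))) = 309300 / 2147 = 144.06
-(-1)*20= 20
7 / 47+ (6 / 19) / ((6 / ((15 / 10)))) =407 / 1786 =0.23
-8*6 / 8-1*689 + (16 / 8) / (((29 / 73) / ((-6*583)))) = -530863 / 29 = -18305.62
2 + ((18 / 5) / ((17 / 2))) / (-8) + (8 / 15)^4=3490639 / 1721250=2.03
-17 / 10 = -1.70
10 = 10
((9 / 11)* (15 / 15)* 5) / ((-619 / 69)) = -3105 / 6809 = -0.46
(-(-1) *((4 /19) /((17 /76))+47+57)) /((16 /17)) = 223 /2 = 111.50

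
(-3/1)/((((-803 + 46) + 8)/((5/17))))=15/12733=0.00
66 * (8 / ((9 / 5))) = 880 / 3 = 293.33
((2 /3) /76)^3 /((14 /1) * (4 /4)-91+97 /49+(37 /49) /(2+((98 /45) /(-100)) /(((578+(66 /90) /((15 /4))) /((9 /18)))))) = -36425977 /4028227566252192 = -0.00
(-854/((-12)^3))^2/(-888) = -182329/662888448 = -0.00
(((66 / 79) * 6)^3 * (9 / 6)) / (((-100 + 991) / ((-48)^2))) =488.54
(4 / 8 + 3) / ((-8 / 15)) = -105 / 16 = -6.56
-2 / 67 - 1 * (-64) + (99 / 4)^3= 65284337 / 4288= 15224.89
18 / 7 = 2.57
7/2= 3.50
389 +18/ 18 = 390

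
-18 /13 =-1.38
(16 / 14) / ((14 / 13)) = 52 / 49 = 1.06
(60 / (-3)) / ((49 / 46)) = -18.78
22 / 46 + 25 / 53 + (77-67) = 13348 / 1219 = 10.95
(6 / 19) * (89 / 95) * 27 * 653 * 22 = 207128988 / 1805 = 114752.90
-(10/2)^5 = -3125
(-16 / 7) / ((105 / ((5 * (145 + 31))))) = -2816 / 147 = -19.16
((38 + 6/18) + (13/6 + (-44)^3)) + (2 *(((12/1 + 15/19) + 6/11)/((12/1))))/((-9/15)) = -53387297/627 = -85147.20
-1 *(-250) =250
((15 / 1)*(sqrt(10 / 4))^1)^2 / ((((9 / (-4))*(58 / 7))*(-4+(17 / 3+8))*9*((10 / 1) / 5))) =-875 / 5046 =-0.17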